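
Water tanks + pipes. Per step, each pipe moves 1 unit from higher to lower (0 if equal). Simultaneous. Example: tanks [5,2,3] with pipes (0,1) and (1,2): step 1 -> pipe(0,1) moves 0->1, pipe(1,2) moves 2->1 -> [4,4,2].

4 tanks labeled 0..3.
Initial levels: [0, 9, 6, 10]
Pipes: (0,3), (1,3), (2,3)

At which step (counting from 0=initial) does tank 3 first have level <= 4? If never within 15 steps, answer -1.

Answer: 7

Derivation:
Step 1: flows [3->0,3->1,3->2] -> levels [1 10 7 7]
Step 2: flows [3->0,1->3,2=3] -> levels [2 9 7 7]
Step 3: flows [3->0,1->3,2=3] -> levels [3 8 7 7]
Step 4: flows [3->0,1->3,2=3] -> levels [4 7 7 7]
Step 5: flows [3->0,1=3,2=3] -> levels [5 7 7 6]
Step 6: flows [3->0,1->3,2->3] -> levels [6 6 6 7]
Step 7: flows [3->0,3->1,3->2] -> levels [7 7 7 4]
Tank 3 first reaches <=4 at step 7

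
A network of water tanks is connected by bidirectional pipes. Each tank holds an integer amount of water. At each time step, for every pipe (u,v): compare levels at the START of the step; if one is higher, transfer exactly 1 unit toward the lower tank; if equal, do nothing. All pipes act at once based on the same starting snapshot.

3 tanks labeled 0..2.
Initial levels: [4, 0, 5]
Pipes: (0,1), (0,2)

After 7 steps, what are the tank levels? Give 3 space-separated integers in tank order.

Step 1: flows [0->1,2->0] -> levels [4 1 4]
Step 2: flows [0->1,0=2] -> levels [3 2 4]
Step 3: flows [0->1,2->0] -> levels [3 3 3]
Step 4: flows [0=1,0=2] -> levels [3 3 3]
  -> stable; steps 5..7 unchanged -> [3 3 3]

Answer: 3 3 3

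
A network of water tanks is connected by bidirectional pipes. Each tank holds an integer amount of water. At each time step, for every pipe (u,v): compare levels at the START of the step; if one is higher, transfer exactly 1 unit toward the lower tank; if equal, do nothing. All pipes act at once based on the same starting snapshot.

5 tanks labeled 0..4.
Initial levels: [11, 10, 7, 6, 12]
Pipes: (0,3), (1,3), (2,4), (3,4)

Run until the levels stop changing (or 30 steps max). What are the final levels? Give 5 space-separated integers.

Step 1: flows [0->3,1->3,4->2,4->3] -> levels [10 9 8 9 10]
Step 2: flows [0->3,1=3,4->2,4->3] -> levels [9 9 9 11 8]
Step 3: flows [3->0,3->1,2->4,3->4] -> levels [10 10 8 8 10]
Step 4: flows [0->3,1->3,4->2,4->3] -> levels [9 9 9 11 8]
  -> period-2 cycle: step 4 state = step 2 state; never stabilizes
  -> state at step 30: (30-2) mod 2 = 0, same as step 2 -> [9 9 9 11 8]

Answer: 9 9 9 11 8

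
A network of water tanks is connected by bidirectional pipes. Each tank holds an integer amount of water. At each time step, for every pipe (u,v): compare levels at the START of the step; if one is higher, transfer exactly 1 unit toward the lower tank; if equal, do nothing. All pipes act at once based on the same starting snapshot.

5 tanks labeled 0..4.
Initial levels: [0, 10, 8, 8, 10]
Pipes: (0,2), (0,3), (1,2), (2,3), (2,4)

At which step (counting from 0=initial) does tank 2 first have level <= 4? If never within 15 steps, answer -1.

Step 1: flows [2->0,3->0,1->2,2=3,4->2] -> levels [2 9 9 7 9]
Step 2: flows [2->0,3->0,1=2,2->3,2=4] -> levels [4 9 7 7 9]
Step 3: flows [2->0,3->0,1->2,2=3,4->2] -> levels [6 8 8 6 8]
Step 4: flows [2->0,0=3,1=2,2->3,2=4] -> levels [7 8 6 7 8]
Step 5: flows [0->2,0=3,1->2,3->2,4->2] -> levels [6 7 10 6 7]
Step 6: flows [2->0,0=3,2->1,2->3,2->4] -> levels [7 8 6 7 8]
  -> period-2 cycle (repeats step 4); tank 2 never drops to <=4
Tank 2 never reaches <=4 within 15 steps

Answer: -1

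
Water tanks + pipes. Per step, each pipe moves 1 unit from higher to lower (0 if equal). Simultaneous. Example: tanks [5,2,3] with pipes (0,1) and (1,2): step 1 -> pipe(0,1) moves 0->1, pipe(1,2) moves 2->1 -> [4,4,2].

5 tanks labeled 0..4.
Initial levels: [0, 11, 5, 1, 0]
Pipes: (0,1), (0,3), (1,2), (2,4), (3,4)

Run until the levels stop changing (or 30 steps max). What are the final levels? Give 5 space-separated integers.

Step 1: flows [1->0,3->0,1->2,2->4,3->4] -> levels [2 9 5 -1 2]
Step 2: flows [1->0,0->3,1->2,2->4,4->3] -> levels [2 7 5 1 2]
Step 3: flows [1->0,0->3,1->2,2->4,4->3] -> levels [2 5 5 3 2]
Step 4: flows [1->0,3->0,1=2,2->4,3->4] -> levels [4 4 4 1 4]
Step 5: flows [0=1,0->3,1=2,2=4,4->3] -> levels [3 4 4 3 3]
Step 6: flows [1->0,0=3,1=2,2->4,3=4] -> levels [4 3 3 3 4]
Step 7: flows [0->1,0->3,1=2,4->2,4->3] -> levels [2 4 4 5 2]
Step 8: flows [1->0,3->0,1=2,2->4,3->4] -> levels [4 3 3 3 4]
  -> period-2 cycle: step 8 state = step 6 state; never stabilizes
  -> state at step 30: (30-6) mod 2 = 0, same as step 6 -> [4 3 3 3 4]

Answer: 4 3 3 3 4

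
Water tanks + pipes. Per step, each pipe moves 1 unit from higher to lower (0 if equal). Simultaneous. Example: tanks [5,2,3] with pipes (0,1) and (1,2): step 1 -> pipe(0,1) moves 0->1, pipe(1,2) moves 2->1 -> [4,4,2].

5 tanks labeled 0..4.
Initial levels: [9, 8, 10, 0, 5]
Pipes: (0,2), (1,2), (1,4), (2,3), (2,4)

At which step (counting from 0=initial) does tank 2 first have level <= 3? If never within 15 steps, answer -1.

Step 1: flows [2->0,2->1,1->4,2->3,2->4] -> levels [10 8 6 1 7]
Step 2: flows [0->2,1->2,1->4,2->3,4->2] -> levels [9 6 8 2 7]
Step 3: flows [0->2,2->1,4->1,2->3,2->4] -> levels [8 8 6 3 7]
Step 4: flows [0->2,1->2,1->4,2->3,4->2] -> levels [7 6 8 4 7]
Step 5: flows [2->0,2->1,4->1,2->3,2->4] -> levels [8 8 4 5 7]
Step 6: flows [0->2,1->2,1->4,3->2,4->2] -> levels [7 6 8 4 7]
  -> period-2 cycle (repeats step 4); tank 2 never drops to <=3
Tank 2 never reaches <=3 within 15 steps

Answer: -1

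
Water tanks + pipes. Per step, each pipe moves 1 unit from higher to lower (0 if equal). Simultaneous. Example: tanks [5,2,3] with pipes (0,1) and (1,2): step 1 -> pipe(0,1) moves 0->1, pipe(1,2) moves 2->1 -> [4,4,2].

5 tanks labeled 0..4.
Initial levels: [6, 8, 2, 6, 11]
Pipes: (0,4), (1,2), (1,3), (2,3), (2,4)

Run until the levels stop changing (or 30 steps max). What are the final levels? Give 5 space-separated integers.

Answer: 8 5 8 5 7

Derivation:
Step 1: flows [4->0,1->2,1->3,3->2,4->2] -> levels [7 6 5 6 9]
Step 2: flows [4->0,1->2,1=3,3->2,4->2] -> levels [8 5 8 5 7]
Step 3: flows [0->4,2->1,1=3,2->3,2->4] -> levels [7 6 5 6 9]
  -> period-2 cycle: step 3 state = step 1 state; never stabilizes
  -> state at step 30: (30-1) mod 2 = 1, same as step 2 -> [8 5 8 5 7]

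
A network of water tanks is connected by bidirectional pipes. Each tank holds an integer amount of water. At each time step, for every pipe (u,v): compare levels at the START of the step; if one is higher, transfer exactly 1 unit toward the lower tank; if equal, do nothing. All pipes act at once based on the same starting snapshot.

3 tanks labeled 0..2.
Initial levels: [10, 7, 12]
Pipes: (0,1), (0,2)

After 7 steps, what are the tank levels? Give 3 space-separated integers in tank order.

Step 1: flows [0->1,2->0] -> levels [10 8 11]
Step 2: flows [0->1,2->0] -> levels [10 9 10]
Step 3: flows [0->1,0=2] -> levels [9 10 10]
Step 4: flows [1->0,2->0] -> levels [11 9 9]
Step 5: flows [0->1,0->2] -> levels [9 10 10]
  -> period-2 cycle: step 5 state = step 3 state
  -> state at step 7: (7-3) mod 2 = 0, same as step 3 -> [9 10 10]

Answer: 9 10 10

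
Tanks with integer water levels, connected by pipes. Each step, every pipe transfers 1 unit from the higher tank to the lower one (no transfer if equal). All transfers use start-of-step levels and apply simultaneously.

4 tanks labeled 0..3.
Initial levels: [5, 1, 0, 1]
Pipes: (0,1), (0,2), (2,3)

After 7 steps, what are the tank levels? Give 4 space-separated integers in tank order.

Step 1: flows [0->1,0->2,3->2] -> levels [3 2 2 0]
Step 2: flows [0->1,0->2,2->3] -> levels [1 3 2 1]
Step 3: flows [1->0,2->0,2->3] -> levels [3 2 0 2]
Step 4: flows [0->1,0->2,3->2] -> levels [1 3 2 1]
  -> period-2 cycle: step 4 state = step 2 state
  -> state at step 7: (7-2) mod 2 = 1, same as step 3 -> [3 2 0 2]

Answer: 3 2 0 2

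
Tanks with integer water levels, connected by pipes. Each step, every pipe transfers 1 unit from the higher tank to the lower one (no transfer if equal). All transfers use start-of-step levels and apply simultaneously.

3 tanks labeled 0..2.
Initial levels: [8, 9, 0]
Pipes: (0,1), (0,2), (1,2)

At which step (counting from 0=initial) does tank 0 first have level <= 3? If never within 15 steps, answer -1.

Answer: -1

Derivation:
Step 1: flows [1->0,0->2,1->2] -> levels [8 7 2]
Step 2: flows [0->1,0->2,1->2] -> levels [6 7 4]
Step 3: flows [1->0,0->2,1->2] -> levels [6 5 6]
Step 4: flows [0->1,0=2,2->1] -> levels [5 7 5]
Step 5: flows [1->0,0=2,1->2] -> levels [6 5 6]
  -> period-2 cycle (repeats step 3); tank 0 never drops to <=3
Tank 0 never reaches <=3 within 15 steps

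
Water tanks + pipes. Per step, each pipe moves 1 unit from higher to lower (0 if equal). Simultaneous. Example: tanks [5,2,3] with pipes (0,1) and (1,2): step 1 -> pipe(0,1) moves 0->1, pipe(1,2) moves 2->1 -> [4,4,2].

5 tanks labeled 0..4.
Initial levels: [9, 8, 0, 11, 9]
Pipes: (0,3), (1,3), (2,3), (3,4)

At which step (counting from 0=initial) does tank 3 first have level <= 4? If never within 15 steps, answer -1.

Step 1: flows [3->0,3->1,3->2,3->4] -> levels [10 9 1 7 10]
Step 2: flows [0->3,1->3,3->2,4->3] -> levels [9 8 2 9 9]
Step 3: flows [0=3,3->1,3->2,3=4] -> levels [9 9 3 7 9]
Step 4: flows [0->3,1->3,3->2,4->3] -> levels [8 8 4 9 8]
Step 5: flows [3->0,3->1,3->2,3->4] -> levels [9 9 5 5 9]
Step 6: flows [0->3,1->3,2=3,4->3] -> levels [8 8 5 8 8]
Step 7: flows [0=3,1=3,3->2,3=4] -> levels [8 8 6 7 8]
Step 8: flows [0->3,1->3,3->2,4->3] -> levels [7 7 7 9 7]
Step 9: flows [3->0,3->1,3->2,3->4] -> levels [8 8 8 5 8]
Step 10: flows [0->3,1->3,2->3,4->3] -> levels [7 7 7 9 7]
  -> period-2 cycle (repeats step 8); tank 3 never drops to <=4
Tank 3 never reaches <=4 within 15 steps

Answer: -1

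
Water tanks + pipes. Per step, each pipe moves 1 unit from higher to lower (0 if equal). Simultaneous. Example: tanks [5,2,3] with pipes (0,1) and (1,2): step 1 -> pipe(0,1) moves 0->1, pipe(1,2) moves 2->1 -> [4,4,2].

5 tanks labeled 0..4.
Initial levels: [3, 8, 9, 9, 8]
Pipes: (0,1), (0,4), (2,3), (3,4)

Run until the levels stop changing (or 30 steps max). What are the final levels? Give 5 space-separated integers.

Answer: 8 6 8 9 6

Derivation:
Step 1: flows [1->0,4->0,2=3,3->4] -> levels [5 7 9 8 8]
Step 2: flows [1->0,4->0,2->3,3=4] -> levels [7 6 8 9 7]
Step 3: flows [0->1,0=4,3->2,3->4] -> levels [6 7 9 7 8]
Step 4: flows [1->0,4->0,2->3,4->3] -> levels [8 6 8 9 6]
Step 5: flows [0->1,0->4,3->2,3->4] -> levels [6 7 9 7 8]
  -> period-2 cycle: step 5 state = step 3 state; never stabilizes
  -> state at step 30: (30-3) mod 2 = 1, same as step 4 -> [8 6 8 9 6]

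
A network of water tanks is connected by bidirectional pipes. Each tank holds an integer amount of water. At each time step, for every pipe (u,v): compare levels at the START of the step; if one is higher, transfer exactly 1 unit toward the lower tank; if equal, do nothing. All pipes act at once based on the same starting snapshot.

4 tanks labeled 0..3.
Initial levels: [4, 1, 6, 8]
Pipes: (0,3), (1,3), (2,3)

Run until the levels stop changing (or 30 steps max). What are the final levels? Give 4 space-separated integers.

Answer: 5 5 5 4

Derivation:
Step 1: flows [3->0,3->1,3->2] -> levels [5 2 7 5]
Step 2: flows [0=3,3->1,2->3] -> levels [5 3 6 5]
Step 3: flows [0=3,3->1,2->3] -> levels [5 4 5 5]
Step 4: flows [0=3,3->1,2=3] -> levels [5 5 5 4]
Step 5: flows [0->3,1->3,2->3] -> levels [4 4 4 7]
Step 6: flows [3->0,3->1,3->2] -> levels [5 5 5 4]
  -> period-2 cycle: step 6 state = step 4 state; never stabilizes
  -> state at step 30: (30-4) mod 2 = 0, same as step 4 -> [5 5 5 4]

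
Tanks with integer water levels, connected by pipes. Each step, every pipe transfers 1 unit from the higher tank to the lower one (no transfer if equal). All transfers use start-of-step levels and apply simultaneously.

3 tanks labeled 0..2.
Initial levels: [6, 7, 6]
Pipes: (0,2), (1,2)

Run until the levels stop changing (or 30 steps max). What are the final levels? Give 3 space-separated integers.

Step 1: flows [0=2,1->2] -> levels [6 6 7]
Step 2: flows [2->0,2->1] -> levels [7 7 5]
Step 3: flows [0->2,1->2] -> levels [6 6 7]
  -> period-2 cycle: step 3 state = step 1 state; never stabilizes
  -> state at step 30: (30-1) mod 2 = 1, same as step 2 -> [7 7 5]

Answer: 7 7 5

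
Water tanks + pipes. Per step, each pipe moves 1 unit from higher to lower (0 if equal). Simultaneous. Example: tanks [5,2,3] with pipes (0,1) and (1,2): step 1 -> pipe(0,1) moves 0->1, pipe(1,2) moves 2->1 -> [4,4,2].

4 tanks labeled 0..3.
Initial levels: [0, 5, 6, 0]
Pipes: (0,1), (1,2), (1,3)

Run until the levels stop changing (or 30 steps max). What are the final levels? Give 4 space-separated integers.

Answer: 2 5 2 2

Derivation:
Step 1: flows [1->0,2->1,1->3] -> levels [1 4 5 1]
Step 2: flows [1->0,2->1,1->3] -> levels [2 3 4 2]
Step 3: flows [1->0,2->1,1->3] -> levels [3 2 3 3]
Step 4: flows [0->1,2->1,3->1] -> levels [2 5 2 2]
Step 5: flows [1->0,1->2,1->3] -> levels [3 2 3 3]
  -> period-2 cycle: step 5 state = step 3 state; never stabilizes
  -> state at step 30: (30-3) mod 2 = 1, same as step 4 -> [2 5 2 2]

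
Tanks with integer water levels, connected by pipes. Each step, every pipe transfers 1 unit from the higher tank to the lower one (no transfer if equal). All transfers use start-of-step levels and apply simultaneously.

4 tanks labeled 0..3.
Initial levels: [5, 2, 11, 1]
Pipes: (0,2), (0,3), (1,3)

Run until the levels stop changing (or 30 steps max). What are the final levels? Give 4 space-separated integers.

Answer: 4 4 5 6

Derivation:
Step 1: flows [2->0,0->3,1->3] -> levels [5 1 10 3]
Step 2: flows [2->0,0->3,3->1] -> levels [5 2 9 3]
Step 3: flows [2->0,0->3,3->1] -> levels [5 3 8 3]
Step 4: flows [2->0,0->3,1=3] -> levels [5 3 7 4]
Step 5: flows [2->0,0->3,3->1] -> levels [5 4 6 4]
Step 6: flows [2->0,0->3,1=3] -> levels [5 4 5 5]
Step 7: flows [0=2,0=3,3->1] -> levels [5 5 5 4]
Step 8: flows [0=2,0->3,1->3] -> levels [4 4 5 6]
Step 9: flows [2->0,3->0,3->1] -> levels [6 5 4 4]
Step 10: flows [0->2,0->3,1->3] -> levels [4 4 5 6]
  -> period-2 cycle: step 10 state = step 8 state; never stabilizes
  -> state at step 30: (30-8) mod 2 = 0, same as step 8 -> [4 4 5 6]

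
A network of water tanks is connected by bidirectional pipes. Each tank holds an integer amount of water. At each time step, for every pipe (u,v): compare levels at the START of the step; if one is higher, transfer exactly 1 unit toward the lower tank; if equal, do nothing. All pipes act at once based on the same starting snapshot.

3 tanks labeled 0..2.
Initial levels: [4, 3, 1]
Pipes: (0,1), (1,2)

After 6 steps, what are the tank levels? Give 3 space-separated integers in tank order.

Answer: 3 2 3

Derivation:
Step 1: flows [0->1,1->2] -> levels [3 3 2]
Step 2: flows [0=1,1->2] -> levels [3 2 3]
Step 3: flows [0->1,2->1] -> levels [2 4 2]
Step 4: flows [1->0,1->2] -> levels [3 2 3]
  -> period-2 cycle: step 4 state = step 2 state
  -> state at step 6: (6-2) mod 2 = 0, same as step 2 -> [3 2 3]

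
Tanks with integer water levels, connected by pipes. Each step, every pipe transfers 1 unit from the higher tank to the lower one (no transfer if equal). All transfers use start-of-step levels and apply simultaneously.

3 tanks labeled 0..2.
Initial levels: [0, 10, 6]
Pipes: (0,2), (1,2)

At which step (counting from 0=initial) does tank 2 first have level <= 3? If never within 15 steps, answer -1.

Step 1: flows [2->0,1->2] -> levels [1 9 6]
Step 2: flows [2->0,1->2] -> levels [2 8 6]
Step 3: flows [2->0,1->2] -> levels [3 7 6]
Step 4: flows [2->0,1->2] -> levels [4 6 6]
Step 5: flows [2->0,1=2] -> levels [5 6 5]
Step 6: flows [0=2,1->2] -> levels [5 5 6]
Step 7: flows [2->0,2->1] -> levels [6 6 4]
Step 8: flows [0->2,1->2] -> levels [5 5 6]
  -> period-2 cycle (repeats step 6); tank 2 never drops to <=3
Tank 2 never reaches <=3 within 15 steps

Answer: -1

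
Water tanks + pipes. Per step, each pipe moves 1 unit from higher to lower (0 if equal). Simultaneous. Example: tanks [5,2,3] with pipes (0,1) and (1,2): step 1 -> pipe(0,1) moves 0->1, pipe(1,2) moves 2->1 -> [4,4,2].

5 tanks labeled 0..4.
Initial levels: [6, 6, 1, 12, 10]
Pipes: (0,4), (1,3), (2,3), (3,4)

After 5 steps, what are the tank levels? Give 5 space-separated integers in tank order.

Answer: 7 8 6 5 9

Derivation:
Step 1: flows [4->0,3->1,3->2,3->4] -> levels [7 7 2 9 10]
Step 2: flows [4->0,3->1,3->2,4->3] -> levels [8 8 3 8 8]
Step 3: flows [0=4,1=3,3->2,3=4] -> levels [8 8 4 7 8]
Step 4: flows [0=4,1->3,3->2,4->3] -> levels [8 7 5 8 7]
Step 5: flows [0->4,3->1,3->2,3->4] -> levels [7 8 6 5 9]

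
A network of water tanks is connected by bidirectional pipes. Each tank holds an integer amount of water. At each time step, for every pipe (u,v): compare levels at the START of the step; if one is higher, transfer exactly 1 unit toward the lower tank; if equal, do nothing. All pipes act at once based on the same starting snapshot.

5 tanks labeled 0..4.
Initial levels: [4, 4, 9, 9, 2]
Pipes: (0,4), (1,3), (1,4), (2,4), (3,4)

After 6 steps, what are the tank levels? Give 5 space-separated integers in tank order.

Step 1: flows [0->4,3->1,1->4,2->4,3->4] -> levels [3 4 8 7 6]
Step 2: flows [4->0,3->1,4->1,2->4,3->4] -> levels [4 6 7 5 6]
Step 3: flows [4->0,1->3,1=4,2->4,4->3] -> levels [5 5 6 7 5]
Step 4: flows [0=4,3->1,1=4,2->4,3->4] -> levels [5 6 5 5 7]
Step 5: flows [4->0,1->3,4->1,4->2,4->3] -> levels [6 6 6 7 3]
Step 6: flows [0->4,3->1,1->4,2->4,3->4] -> levels [5 6 5 5 7]

Answer: 5 6 5 5 7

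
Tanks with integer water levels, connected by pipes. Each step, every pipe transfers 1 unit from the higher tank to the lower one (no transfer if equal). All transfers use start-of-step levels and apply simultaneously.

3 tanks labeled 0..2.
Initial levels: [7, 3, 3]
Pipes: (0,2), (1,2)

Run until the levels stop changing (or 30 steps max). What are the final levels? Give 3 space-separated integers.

Answer: 5 5 3

Derivation:
Step 1: flows [0->2,1=2] -> levels [6 3 4]
Step 2: flows [0->2,2->1] -> levels [5 4 4]
Step 3: flows [0->2,1=2] -> levels [4 4 5]
Step 4: flows [2->0,2->1] -> levels [5 5 3]
Step 5: flows [0->2,1->2] -> levels [4 4 5]
  -> period-2 cycle: step 5 state = step 3 state; never stabilizes
  -> state at step 30: (30-3) mod 2 = 1, same as step 4 -> [5 5 3]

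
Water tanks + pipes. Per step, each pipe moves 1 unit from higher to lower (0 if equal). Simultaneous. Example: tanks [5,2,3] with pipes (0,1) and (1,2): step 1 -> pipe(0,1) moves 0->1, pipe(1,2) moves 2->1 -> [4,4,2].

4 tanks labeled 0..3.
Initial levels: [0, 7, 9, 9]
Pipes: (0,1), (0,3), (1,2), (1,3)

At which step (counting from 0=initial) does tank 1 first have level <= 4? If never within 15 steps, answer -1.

Step 1: flows [1->0,3->0,2->1,3->1] -> levels [2 8 8 7]
Step 2: flows [1->0,3->0,1=2,1->3] -> levels [4 6 8 7]
Step 3: flows [1->0,3->0,2->1,3->1] -> levels [6 7 7 5]
Step 4: flows [1->0,0->3,1=2,1->3] -> levels [6 5 7 7]
Step 5: flows [0->1,3->0,2->1,3->1] -> levels [6 8 6 5]
Step 6: flows [1->0,0->3,1->2,1->3] -> levels [6 5 7 7]
  -> period-2 cycle (repeats step 4); tank 1 never drops to <=4
Tank 1 never reaches <=4 within 15 steps

Answer: -1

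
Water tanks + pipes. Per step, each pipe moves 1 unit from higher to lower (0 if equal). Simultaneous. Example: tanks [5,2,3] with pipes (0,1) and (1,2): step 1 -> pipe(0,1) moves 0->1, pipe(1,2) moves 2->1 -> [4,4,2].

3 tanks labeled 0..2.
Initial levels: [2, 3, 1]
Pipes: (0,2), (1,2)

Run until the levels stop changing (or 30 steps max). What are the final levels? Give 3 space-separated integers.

Answer: 2 3 1

Derivation:
Step 1: flows [0->2,1->2] -> levels [1 2 3]
Step 2: flows [2->0,2->1] -> levels [2 3 1]
  -> period-2 cycle: step 2 state = step 0 state; never stabilizes
  -> state at step 30: (30-0) mod 2 = 0, same as step 0 -> [2 3 1]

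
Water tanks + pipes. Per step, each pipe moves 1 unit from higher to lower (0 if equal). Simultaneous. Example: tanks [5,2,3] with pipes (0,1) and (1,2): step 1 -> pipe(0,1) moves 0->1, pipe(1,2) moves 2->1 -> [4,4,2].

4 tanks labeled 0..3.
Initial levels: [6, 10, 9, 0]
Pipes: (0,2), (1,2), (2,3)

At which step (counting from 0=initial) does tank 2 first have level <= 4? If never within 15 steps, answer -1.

Answer: 7

Derivation:
Step 1: flows [2->0,1->2,2->3] -> levels [7 9 8 1]
Step 2: flows [2->0,1->2,2->3] -> levels [8 8 7 2]
Step 3: flows [0->2,1->2,2->3] -> levels [7 7 8 3]
Step 4: flows [2->0,2->1,2->3] -> levels [8 8 5 4]
Step 5: flows [0->2,1->2,2->3] -> levels [7 7 6 5]
Step 6: flows [0->2,1->2,2->3] -> levels [6 6 7 6]
Step 7: flows [2->0,2->1,2->3] -> levels [7 7 4 7]
Tank 2 first reaches <=4 at step 7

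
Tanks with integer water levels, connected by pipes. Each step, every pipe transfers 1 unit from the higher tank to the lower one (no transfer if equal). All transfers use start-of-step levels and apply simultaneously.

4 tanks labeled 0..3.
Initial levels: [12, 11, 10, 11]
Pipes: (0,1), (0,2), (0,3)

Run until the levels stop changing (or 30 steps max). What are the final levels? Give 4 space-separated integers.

Answer: 12 11 10 11

Derivation:
Step 1: flows [0->1,0->2,0->3] -> levels [9 12 11 12]
Step 2: flows [1->0,2->0,3->0] -> levels [12 11 10 11]
  -> period-2 cycle: step 2 state = step 0 state; never stabilizes
  -> state at step 30: (30-0) mod 2 = 0, same as step 0 -> [12 11 10 11]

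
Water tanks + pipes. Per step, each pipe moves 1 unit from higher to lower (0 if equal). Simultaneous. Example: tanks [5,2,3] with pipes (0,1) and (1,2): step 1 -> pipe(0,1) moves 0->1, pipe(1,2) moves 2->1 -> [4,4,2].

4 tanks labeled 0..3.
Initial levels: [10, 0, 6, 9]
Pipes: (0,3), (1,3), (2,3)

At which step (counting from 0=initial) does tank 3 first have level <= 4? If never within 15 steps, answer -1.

Step 1: flows [0->3,3->1,3->2] -> levels [9 1 7 8]
Step 2: flows [0->3,3->1,3->2] -> levels [8 2 8 7]
Step 3: flows [0->3,3->1,2->3] -> levels [7 3 7 8]
Step 4: flows [3->0,3->1,3->2] -> levels [8 4 8 5]
Step 5: flows [0->3,3->1,2->3] -> levels [7 5 7 6]
Step 6: flows [0->3,3->1,2->3] -> levels [6 6 6 7]
Step 7: flows [3->0,3->1,3->2] -> levels [7 7 7 4]
Tank 3 first reaches <=4 at step 7

Answer: 7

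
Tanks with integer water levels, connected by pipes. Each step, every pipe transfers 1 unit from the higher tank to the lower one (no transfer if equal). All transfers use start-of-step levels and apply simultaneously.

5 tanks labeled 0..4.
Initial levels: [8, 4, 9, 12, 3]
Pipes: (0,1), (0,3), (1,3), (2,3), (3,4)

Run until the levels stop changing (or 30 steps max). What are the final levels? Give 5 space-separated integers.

Answer: 7 8 8 6 7

Derivation:
Step 1: flows [0->1,3->0,3->1,3->2,3->4] -> levels [8 6 10 8 4]
Step 2: flows [0->1,0=3,3->1,2->3,3->4] -> levels [7 8 9 7 5]
Step 3: flows [1->0,0=3,1->3,2->3,3->4] -> levels [8 6 8 8 6]
Step 4: flows [0->1,0=3,3->1,2=3,3->4] -> levels [7 8 8 6 7]
Step 5: flows [1->0,0->3,1->3,2->3,4->3] -> levels [7 6 7 10 6]
Step 6: flows [0->1,3->0,3->1,3->2,3->4] -> levels [7 8 8 6 7]
  -> period-2 cycle: step 6 state = step 4 state; never stabilizes
  -> state at step 30: (30-4) mod 2 = 0, same as step 4 -> [7 8 8 6 7]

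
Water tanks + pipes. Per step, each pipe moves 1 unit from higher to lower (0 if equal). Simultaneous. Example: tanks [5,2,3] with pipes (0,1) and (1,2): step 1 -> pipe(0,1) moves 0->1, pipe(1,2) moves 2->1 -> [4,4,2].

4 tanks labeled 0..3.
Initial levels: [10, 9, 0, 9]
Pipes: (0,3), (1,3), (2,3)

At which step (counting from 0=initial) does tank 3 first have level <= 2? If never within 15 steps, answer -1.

Step 1: flows [0->3,1=3,3->2] -> levels [9 9 1 9]
Step 2: flows [0=3,1=3,3->2] -> levels [9 9 2 8]
Step 3: flows [0->3,1->3,3->2] -> levels [8 8 3 9]
Step 4: flows [3->0,3->1,3->2] -> levels [9 9 4 6]
Step 5: flows [0->3,1->3,3->2] -> levels [8 8 5 7]
Step 6: flows [0->3,1->3,3->2] -> levels [7 7 6 8]
Step 7: flows [3->0,3->1,3->2] -> levels [8 8 7 5]
Step 8: flows [0->3,1->3,2->3] -> levels [7 7 6 8]
  -> period-2 cycle (repeats step 6); tank 3 never drops to <=2
Tank 3 never reaches <=2 within 15 steps

Answer: -1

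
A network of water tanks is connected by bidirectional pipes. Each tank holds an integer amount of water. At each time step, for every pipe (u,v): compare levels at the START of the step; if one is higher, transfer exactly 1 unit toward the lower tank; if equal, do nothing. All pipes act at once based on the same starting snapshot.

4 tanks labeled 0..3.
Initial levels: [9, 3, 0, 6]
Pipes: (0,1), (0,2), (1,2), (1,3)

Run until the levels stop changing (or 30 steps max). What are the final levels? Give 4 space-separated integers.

Step 1: flows [0->1,0->2,1->2,3->1] -> levels [7 4 2 5]
Step 2: flows [0->1,0->2,1->2,3->1] -> levels [5 5 4 4]
Step 3: flows [0=1,0->2,1->2,1->3] -> levels [4 3 6 5]
Step 4: flows [0->1,2->0,2->1,3->1] -> levels [4 6 4 4]
Step 5: flows [1->0,0=2,1->2,1->3] -> levels [5 3 5 5]
Step 6: flows [0->1,0=2,2->1,3->1] -> levels [4 6 4 4]
  -> period-2 cycle: step 6 state = step 4 state; never stabilizes
  -> state at step 30: (30-4) mod 2 = 0, same as step 4 -> [4 6 4 4]

Answer: 4 6 4 4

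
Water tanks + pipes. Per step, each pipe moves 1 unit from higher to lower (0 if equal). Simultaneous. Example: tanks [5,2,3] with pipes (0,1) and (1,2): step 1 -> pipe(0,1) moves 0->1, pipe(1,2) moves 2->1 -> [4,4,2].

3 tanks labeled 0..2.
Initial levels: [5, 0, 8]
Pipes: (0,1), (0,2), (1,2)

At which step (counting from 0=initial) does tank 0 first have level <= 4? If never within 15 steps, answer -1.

Answer: 3

Derivation:
Step 1: flows [0->1,2->0,2->1] -> levels [5 2 6]
Step 2: flows [0->1,2->0,2->1] -> levels [5 4 4]
Step 3: flows [0->1,0->2,1=2] -> levels [3 5 5]
Tank 0 first reaches <=4 at step 3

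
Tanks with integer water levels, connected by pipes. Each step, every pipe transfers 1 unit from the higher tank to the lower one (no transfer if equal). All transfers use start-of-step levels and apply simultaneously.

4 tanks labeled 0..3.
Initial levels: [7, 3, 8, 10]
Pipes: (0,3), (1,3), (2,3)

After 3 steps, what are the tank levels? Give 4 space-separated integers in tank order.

Step 1: flows [3->0,3->1,3->2] -> levels [8 4 9 7]
Step 2: flows [0->3,3->1,2->3] -> levels [7 5 8 8]
Step 3: flows [3->0,3->1,2=3] -> levels [8 6 8 6]

Answer: 8 6 8 6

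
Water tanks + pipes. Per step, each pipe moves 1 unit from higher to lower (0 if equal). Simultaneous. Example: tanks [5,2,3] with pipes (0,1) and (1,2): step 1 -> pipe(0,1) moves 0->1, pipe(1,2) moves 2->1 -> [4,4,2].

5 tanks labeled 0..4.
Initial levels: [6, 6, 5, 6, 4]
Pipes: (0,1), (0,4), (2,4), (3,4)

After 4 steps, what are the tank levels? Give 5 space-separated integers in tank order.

Step 1: flows [0=1,0->4,2->4,3->4] -> levels [5 6 4 5 7]
Step 2: flows [1->0,4->0,4->2,4->3] -> levels [7 5 5 6 4]
Step 3: flows [0->1,0->4,2->4,3->4] -> levels [5 6 4 5 7]
  -> period-2 cycle: step 3 state = step 1 state
  -> state at step 4: (4-1) mod 2 = 1, same as step 2 -> [7 5 5 6 4]

Answer: 7 5 5 6 4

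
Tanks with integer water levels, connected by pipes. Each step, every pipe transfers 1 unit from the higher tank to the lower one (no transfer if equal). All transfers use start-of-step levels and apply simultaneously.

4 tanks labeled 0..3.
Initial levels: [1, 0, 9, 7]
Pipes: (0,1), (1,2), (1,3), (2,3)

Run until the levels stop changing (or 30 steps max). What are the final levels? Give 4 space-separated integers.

Answer: 5 2 5 5

Derivation:
Step 1: flows [0->1,2->1,3->1,2->3] -> levels [0 3 7 7]
Step 2: flows [1->0,2->1,3->1,2=3] -> levels [1 4 6 6]
Step 3: flows [1->0,2->1,3->1,2=3] -> levels [2 5 5 5]
Step 4: flows [1->0,1=2,1=3,2=3] -> levels [3 4 5 5]
Step 5: flows [1->0,2->1,3->1,2=3] -> levels [4 5 4 4]
Step 6: flows [1->0,1->2,1->3,2=3] -> levels [5 2 5 5]
Step 7: flows [0->1,2->1,3->1,2=3] -> levels [4 5 4 4]
  -> period-2 cycle: step 7 state = step 5 state; never stabilizes
  -> state at step 30: (30-5) mod 2 = 1, same as step 6 -> [5 2 5 5]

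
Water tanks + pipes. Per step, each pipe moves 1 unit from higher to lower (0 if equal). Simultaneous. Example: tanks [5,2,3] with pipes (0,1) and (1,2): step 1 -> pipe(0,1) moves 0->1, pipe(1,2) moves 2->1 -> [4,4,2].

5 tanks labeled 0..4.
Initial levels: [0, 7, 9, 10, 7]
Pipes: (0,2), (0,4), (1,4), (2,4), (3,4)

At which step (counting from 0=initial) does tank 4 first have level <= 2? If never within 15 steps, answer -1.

Answer: -1

Derivation:
Step 1: flows [2->0,4->0,1=4,2->4,3->4] -> levels [2 7 7 9 8]
Step 2: flows [2->0,4->0,4->1,4->2,3->4] -> levels [4 8 7 8 6]
Step 3: flows [2->0,4->0,1->4,2->4,3->4] -> levels [6 7 5 7 8]
Step 4: flows [0->2,4->0,4->1,4->2,4->3] -> levels [6 8 7 8 4]
Step 5: flows [2->0,0->4,1->4,2->4,3->4] -> levels [6 7 5 7 8]
  -> period-2 cycle (repeats step 3); tank 4 never drops to <=2
Tank 4 never reaches <=2 within 15 steps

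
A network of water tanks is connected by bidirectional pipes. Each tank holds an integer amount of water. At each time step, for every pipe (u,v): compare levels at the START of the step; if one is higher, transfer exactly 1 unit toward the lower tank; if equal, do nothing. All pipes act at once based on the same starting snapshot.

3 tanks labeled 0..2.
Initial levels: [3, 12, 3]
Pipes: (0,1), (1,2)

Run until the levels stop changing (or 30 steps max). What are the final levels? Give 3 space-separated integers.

Step 1: flows [1->0,1->2] -> levels [4 10 4]
Step 2: flows [1->0,1->2] -> levels [5 8 5]
Step 3: flows [1->0,1->2] -> levels [6 6 6]
Step 4: flows [0=1,1=2] -> levels [6 6 6]
  -> stable (no change)

Answer: 6 6 6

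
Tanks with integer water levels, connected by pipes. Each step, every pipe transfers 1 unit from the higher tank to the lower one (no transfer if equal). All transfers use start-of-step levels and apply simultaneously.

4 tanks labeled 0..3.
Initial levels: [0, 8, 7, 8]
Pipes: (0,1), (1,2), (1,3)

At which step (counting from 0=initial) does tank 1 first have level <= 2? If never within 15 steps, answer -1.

Step 1: flows [1->0,1->2,1=3] -> levels [1 6 8 8]
Step 2: flows [1->0,2->1,3->1] -> levels [2 7 7 7]
Step 3: flows [1->0,1=2,1=3] -> levels [3 6 7 7]
Step 4: flows [1->0,2->1,3->1] -> levels [4 7 6 6]
Step 5: flows [1->0,1->2,1->3] -> levels [5 4 7 7]
Step 6: flows [0->1,2->1,3->1] -> levels [4 7 6 6]
  -> period-2 cycle (repeats step 4); tank 1 never drops to <=2
Tank 1 never reaches <=2 within 15 steps

Answer: -1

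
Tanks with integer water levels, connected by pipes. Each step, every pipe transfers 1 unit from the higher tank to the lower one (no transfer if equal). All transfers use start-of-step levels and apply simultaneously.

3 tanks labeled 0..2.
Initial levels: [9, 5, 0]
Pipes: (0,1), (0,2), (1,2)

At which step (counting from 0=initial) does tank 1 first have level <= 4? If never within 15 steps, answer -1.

Step 1: flows [0->1,0->2,1->2] -> levels [7 5 2]
Step 2: flows [0->1,0->2,1->2] -> levels [5 5 4]
Step 3: flows [0=1,0->2,1->2] -> levels [4 4 6]
Tank 1 first reaches <=4 at step 3

Answer: 3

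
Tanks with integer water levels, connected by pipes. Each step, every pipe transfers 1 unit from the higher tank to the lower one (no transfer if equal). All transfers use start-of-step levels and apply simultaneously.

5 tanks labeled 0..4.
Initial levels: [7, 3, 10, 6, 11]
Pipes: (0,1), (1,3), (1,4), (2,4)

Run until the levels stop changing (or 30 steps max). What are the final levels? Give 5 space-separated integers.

Answer: 7 6 8 7 9

Derivation:
Step 1: flows [0->1,3->1,4->1,4->2] -> levels [6 6 11 5 9]
Step 2: flows [0=1,1->3,4->1,2->4] -> levels [6 6 10 6 9]
Step 3: flows [0=1,1=3,4->1,2->4] -> levels [6 7 9 6 9]
Step 4: flows [1->0,1->3,4->1,2=4] -> levels [7 6 9 7 8]
Step 5: flows [0->1,3->1,4->1,2->4] -> levels [6 9 8 6 8]
Step 6: flows [1->0,1->3,1->4,2=4] -> levels [7 6 8 7 9]
Step 7: flows [0->1,3->1,4->1,4->2] -> levels [6 9 9 6 7]
Step 8: flows [1->0,1->3,1->4,2->4] -> levels [7 6 8 7 9]
  -> period-2 cycle: step 8 state = step 6 state; never stabilizes
  -> state at step 30: (30-6) mod 2 = 0, same as step 6 -> [7 6 8 7 9]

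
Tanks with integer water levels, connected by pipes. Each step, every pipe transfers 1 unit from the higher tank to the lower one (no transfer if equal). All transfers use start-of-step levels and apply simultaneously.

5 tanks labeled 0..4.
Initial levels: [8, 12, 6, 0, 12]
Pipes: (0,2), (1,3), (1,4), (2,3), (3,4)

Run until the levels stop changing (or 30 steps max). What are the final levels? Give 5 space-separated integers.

Step 1: flows [0->2,1->3,1=4,2->3,4->3] -> levels [7 11 6 3 11]
Step 2: flows [0->2,1->3,1=4,2->3,4->3] -> levels [6 10 6 6 10]
Step 3: flows [0=2,1->3,1=4,2=3,4->3] -> levels [6 9 6 8 9]
Step 4: flows [0=2,1->3,1=4,3->2,4->3] -> levels [6 8 7 9 8]
Step 5: flows [2->0,3->1,1=4,3->2,3->4] -> levels [7 9 7 6 9]
Step 6: flows [0=2,1->3,1=4,2->3,4->3] -> levels [7 8 6 9 8]
Step 7: flows [0->2,3->1,1=4,3->2,3->4] -> levels [6 9 8 6 9]
Step 8: flows [2->0,1->3,1=4,2->3,4->3] -> levels [7 8 6 9 8]
  -> period-2 cycle: step 8 state = step 6 state; never stabilizes
  -> state at step 30: (30-6) mod 2 = 0, same as step 6 -> [7 8 6 9 8]

Answer: 7 8 6 9 8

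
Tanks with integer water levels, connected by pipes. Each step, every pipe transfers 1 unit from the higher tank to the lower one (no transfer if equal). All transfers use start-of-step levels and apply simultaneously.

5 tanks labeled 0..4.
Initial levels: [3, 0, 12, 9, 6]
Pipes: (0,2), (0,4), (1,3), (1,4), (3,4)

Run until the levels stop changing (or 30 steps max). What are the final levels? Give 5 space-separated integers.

Answer: 6 5 7 5 7

Derivation:
Step 1: flows [2->0,4->0,3->1,4->1,3->4] -> levels [5 2 11 7 5]
Step 2: flows [2->0,0=4,3->1,4->1,3->4] -> levels [6 4 10 5 5]
Step 3: flows [2->0,0->4,3->1,4->1,3=4] -> levels [6 6 9 4 5]
Step 4: flows [2->0,0->4,1->3,1->4,4->3] -> levels [6 4 8 6 6]
Step 5: flows [2->0,0=4,3->1,4->1,3=4] -> levels [7 6 7 5 5]
Step 6: flows [0=2,0->4,1->3,1->4,3=4] -> levels [6 4 7 6 7]
Step 7: flows [2->0,4->0,3->1,4->1,4->3] -> levels [8 6 6 6 4]
Step 8: flows [0->2,0->4,1=3,1->4,3->4] -> levels [6 5 7 5 7]
Step 9: flows [2->0,4->0,1=3,4->1,4->3] -> levels [8 6 6 6 4]
  -> period-2 cycle: step 9 state = step 7 state; never stabilizes
  -> state at step 30: (30-7) mod 2 = 1, same as step 8 -> [6 5 7 5 7]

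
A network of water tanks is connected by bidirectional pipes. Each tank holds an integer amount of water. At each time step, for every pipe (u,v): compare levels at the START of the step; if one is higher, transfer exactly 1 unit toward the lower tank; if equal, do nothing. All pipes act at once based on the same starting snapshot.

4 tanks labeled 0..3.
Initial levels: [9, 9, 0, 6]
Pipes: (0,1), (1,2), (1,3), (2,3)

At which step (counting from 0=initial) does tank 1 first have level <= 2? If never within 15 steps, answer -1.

Step 1: flows [0=1,1->2,1->3,3->2] -> levels [9 7 2 6]
Step 2: flows [0->1,1->2,1->3,3->2] -> levels [8 6 4 6]
Step 3: flows [0->1,1->2,1=3,3->2] -> levels [7 6 6 5]
Step 4: flows [0->1,1=2,1->3,2->3] -> levels [6 6 5 7]
Step 5: flows [0=1,1->2,3->1,3->2] -> levels [6 6 7 5]
Step 6: flows [0=1,2->1,1->3,2->3] -> levels [6 6 5 7]
  -> period-2 cycle (repeats step 4); tank 1 never drops to <=2
Tank 1 never reaches <=2 within 15 steps

Answer: -1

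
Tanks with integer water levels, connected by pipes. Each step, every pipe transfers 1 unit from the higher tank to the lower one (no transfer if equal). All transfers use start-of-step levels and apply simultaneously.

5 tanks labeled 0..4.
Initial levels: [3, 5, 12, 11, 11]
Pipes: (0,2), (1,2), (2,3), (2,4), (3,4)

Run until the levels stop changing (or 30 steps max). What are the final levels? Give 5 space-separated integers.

Answer: 7 8 11 8 8

Derivation:
Step 1: flows [2->0,2->1,2->3,2->4,3=4] -> levels [4 6 8 12 12]
Step 2: flows [2->0,2->1,3->2,4->2,3=4] -> levels [5 7 8 11 11]
Step 3: flows [2->0,2->1,3->2,4->2,3=4] -> levels [6 8 8 10 10]
Step 4: flows [2->0,1=2,3->2,4->2,3=4] -> levels [7 8 9 9 9]
Step 5: flows [2->0,2->1,2=3,2=4,3=4] -> levels [8 9 7 9 9]
Step 6: flows [0->2,1->2,3->2,4->2,3=4] -> levels [7 8 11 8 8]
Step 7: flows [2->0,2->1,2->3,2->4,3=4] -> levels [8 9 7 9 9]
  -> period-2 cycle: step 7 state = step 5 state; never stabilizes
  -> state at step 30: (30-5) mod 2 = 1, same as step 6 -> [7 8 11 8 8]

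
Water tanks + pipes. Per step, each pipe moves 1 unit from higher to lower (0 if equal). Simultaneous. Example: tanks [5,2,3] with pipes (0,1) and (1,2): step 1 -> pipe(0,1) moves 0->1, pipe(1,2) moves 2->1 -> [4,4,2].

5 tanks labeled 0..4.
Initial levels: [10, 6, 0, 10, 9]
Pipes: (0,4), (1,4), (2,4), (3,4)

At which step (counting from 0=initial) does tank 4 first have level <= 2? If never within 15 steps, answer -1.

Step 1: flows [0->4,4->1,4->2,3->4] -> levels [9 7 1 9 9]
Step 2: flows [0=4,4->1,4->2,3=4] -> levels [9 8 2 9 7]
Step 3: flows [0->4,1->4,4->2,3->4] -> levels [8 7 3 8 9]
Step 4: flows [4->0,4->1,4->2,4->3] -> levels [9 8 4 9 5]
Step 5: flows [0->4,1->4,4->2,3->4] -> levels [8 7 5 8 7]
Step 6: flows [0->4,1=4,4->2,3->4] -> levels [7 7 6 7 8]
Step 7: flows [4->0,4->1,4->2,4->3] -> levels [8 8 7 8 4]
Step 8: flows [0->4,1->4,2->4,3->4] -> levels [7 7 6 7 8]
  -> period-2 cycle (repeats step 6); tank 4 never drops to <=2
Tank 4 never reaches <=2 within 15 steps

Answer: -1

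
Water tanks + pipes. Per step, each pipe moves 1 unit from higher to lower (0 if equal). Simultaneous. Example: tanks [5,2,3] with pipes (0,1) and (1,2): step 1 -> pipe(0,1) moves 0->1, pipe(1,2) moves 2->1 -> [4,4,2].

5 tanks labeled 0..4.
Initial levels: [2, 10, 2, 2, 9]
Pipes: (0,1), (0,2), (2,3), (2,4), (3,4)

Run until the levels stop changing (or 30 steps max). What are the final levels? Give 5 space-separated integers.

Step 1: flows [1->0,0=2,2=3,4->2,4->3] -> levels [3 9 3 3 7]
Step 2: flows [1->0,0=2,2=3,4->2,4->3] -> levels [4 8 4 4 5]
Step 3: flows [1->0,0=2,2=3,4->2,4->3] -> levels [5 7 5 5 3]
Step 4: flows [1->0,0=2,2=3,2->4,3->4] -> levels [6 6 4 4 5]
Step 5: flows [0=1,0->2,2=3,4->2,4->3] -> levels [5 6 6 5 3]
Step 6: flows [1->0,2->0,2->3,2->4,3->4] -> levels [7 5 3 5 5]
Step 7: flows [0->1,0->2,3->2,4->2,3=4] -> levels [5 6 6 4 4]
Step 8: flows [1->0,2->0,2->3,2->4,3=4] -> levels [7 5 3 5 5]
  -> period-2 cycle: step 8 state = step 6 state; never stabilizes
  -> state at step 30: (30-6) mod 2 = 0, same as step 6 -> [7 5 3 5 5]

Answer: 7 5 3 5 5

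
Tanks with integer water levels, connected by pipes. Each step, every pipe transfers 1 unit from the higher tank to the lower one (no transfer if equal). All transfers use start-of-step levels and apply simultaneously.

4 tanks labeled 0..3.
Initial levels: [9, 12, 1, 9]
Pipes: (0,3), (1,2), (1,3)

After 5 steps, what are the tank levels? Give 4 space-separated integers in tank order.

Step 1: flows [0=3,1->2,1->3] -> levels [9 10 2 10]
Step 2: flows [3->0,1->2,1=3] -> levels [10 9 3 9]
Step 3: flows [0->3,1->2,1=3] -> levels [9 8 4 10]
Step 4: flows [3->0,1->2,3->1] -> levels [10 8 5 8]
Step 5: flows [0->3,1->2,1=3] -> levels [9 7 6 9]

Answer: 9 7 6 9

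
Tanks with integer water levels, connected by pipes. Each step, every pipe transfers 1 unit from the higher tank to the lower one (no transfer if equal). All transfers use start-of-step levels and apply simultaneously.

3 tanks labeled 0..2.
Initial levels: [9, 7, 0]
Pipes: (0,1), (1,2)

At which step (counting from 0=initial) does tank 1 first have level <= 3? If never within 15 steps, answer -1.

Answer: -1

Derivation:
Step 1: flows [0->1,1->2] -> levels [8 7 1]
Step 2: flows [0->1,1->2] -> levels [7 7 2]
Step 3: flows [0=1,1->2] -> levels [7 6 3]
Step 4: flows [0->1,1->2] -> levels [6 6 4]
Step 5: flows [0=1,1->2] -> levels [6 5 5]
Step 6: flows [0->1,1=2] -> levels [5 6 5]
Step 7: flows [1->0,1->2] -> levels [6 4 6]
Step 8: flows [0->1,2->1] -> levels [5 6 5]
  -> period-2 cycle (repeats step 6); tank 1 never drops to <=3
Tank 1 never reaches <=3 within 15 steps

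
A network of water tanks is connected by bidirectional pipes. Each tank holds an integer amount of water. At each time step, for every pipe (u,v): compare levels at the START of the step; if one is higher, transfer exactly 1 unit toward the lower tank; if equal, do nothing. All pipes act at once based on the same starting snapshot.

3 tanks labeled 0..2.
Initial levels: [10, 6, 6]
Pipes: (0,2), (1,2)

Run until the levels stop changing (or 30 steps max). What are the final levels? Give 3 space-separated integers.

Step 1: flows [0->2,1=2] -> levels [9 6 7]
Step 2: flows [0->2,2->1] -> levels [8 7 7]
Step 3: flows [0->2,1=2] -> levels [7 7 8]
Step 4: flows [2->0,2->1] -> levels [8 8 6]
Step 5: flows [0->2,1->2] -> levels [7 7 8]
  -> period-2 cycle: step 5 state = step 3 state; never stabilizes
  -> state at step 30: (30-3) mod 2 = 1, same as step 4 -> [8 8 6]

Answer: 8 8 6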